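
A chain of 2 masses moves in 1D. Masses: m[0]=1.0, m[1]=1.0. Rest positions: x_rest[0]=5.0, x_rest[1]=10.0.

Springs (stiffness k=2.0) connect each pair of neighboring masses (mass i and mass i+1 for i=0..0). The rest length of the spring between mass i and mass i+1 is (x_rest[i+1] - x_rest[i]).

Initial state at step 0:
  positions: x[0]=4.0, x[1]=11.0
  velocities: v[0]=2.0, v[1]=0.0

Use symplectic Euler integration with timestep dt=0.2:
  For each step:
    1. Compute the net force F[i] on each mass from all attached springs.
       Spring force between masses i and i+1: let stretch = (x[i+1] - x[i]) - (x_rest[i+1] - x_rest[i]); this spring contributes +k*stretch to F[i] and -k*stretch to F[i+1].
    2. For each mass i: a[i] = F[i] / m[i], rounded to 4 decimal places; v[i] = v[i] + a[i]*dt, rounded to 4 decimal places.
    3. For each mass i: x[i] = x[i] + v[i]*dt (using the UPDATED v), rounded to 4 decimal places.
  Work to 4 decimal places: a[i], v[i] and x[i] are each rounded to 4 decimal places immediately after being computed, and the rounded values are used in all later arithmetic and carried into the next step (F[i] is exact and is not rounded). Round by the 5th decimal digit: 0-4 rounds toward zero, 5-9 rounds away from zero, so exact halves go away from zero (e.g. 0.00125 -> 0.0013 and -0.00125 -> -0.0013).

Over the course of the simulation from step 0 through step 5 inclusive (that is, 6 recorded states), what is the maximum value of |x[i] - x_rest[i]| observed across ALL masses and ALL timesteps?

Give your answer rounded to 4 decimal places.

Step 0: x=[4.0000 11.0000] v=[2.0000 0.0000]
Step 1: x=[4.5600 10.8400] v=[2.8000 -0.8000]
Step 2: x=[5.2224 10.5776] v=[3.3120 -1.3120]
Step 3: x=[5.9132 10.2868] v=[3.4541 -1.4541]
Step 4: x=[6.5539 10.0461] v=[3.2035 -1.2035]
Step 5: x=[7.0740 9.9260] v=[2.6004 -0.6004]
Max displacement = 2.0740

Answer: 2.0740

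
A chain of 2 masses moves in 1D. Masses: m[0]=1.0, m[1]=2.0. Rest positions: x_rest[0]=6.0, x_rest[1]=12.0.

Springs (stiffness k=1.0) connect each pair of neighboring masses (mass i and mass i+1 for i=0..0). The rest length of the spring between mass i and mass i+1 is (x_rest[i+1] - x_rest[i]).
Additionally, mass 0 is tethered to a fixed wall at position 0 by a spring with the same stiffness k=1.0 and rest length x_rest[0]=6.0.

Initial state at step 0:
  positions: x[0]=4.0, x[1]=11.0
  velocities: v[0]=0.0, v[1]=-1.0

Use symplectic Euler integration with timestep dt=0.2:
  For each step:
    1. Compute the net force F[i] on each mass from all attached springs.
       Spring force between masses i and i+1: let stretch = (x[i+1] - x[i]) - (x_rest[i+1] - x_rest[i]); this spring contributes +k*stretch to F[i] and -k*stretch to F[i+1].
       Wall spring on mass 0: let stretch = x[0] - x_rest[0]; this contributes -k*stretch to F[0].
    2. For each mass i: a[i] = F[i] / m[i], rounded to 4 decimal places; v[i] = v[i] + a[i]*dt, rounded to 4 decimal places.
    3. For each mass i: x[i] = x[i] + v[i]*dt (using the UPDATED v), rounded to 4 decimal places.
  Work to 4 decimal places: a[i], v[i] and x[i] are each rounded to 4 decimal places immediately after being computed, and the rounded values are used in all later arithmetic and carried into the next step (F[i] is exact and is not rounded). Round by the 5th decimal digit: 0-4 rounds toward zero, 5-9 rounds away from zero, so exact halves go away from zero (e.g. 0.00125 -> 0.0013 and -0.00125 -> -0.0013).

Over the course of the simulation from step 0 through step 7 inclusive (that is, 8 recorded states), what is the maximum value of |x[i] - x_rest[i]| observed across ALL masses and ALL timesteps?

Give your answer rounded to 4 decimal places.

Step 0: x=[4.0000 11.0000] v=[0.0000 -1.0000]
Step 1: x=[4.1200 10.7800] v=[0.6000 -1.1000]
Step 2: x=[4.3416 10.5468] v=[1.1080 -1.1660]
Step 3: x=[4.6377 10.3095] v=[1.4807 -1.1865]
Step 4: x=[4.9752 10.0788] v=[1.6875 -1.1537]
Step 5: x=[5.3178 9.8660] v=[1.7132 -1.0641]
Step 6: x=[5.6297 9.6822] v=[1.5593 -0.9189]
Step 7: x=[5.8785 9.5374] v=[1.2439 -0.7241]
Max displacement = 2.4626

Answer: 2.4626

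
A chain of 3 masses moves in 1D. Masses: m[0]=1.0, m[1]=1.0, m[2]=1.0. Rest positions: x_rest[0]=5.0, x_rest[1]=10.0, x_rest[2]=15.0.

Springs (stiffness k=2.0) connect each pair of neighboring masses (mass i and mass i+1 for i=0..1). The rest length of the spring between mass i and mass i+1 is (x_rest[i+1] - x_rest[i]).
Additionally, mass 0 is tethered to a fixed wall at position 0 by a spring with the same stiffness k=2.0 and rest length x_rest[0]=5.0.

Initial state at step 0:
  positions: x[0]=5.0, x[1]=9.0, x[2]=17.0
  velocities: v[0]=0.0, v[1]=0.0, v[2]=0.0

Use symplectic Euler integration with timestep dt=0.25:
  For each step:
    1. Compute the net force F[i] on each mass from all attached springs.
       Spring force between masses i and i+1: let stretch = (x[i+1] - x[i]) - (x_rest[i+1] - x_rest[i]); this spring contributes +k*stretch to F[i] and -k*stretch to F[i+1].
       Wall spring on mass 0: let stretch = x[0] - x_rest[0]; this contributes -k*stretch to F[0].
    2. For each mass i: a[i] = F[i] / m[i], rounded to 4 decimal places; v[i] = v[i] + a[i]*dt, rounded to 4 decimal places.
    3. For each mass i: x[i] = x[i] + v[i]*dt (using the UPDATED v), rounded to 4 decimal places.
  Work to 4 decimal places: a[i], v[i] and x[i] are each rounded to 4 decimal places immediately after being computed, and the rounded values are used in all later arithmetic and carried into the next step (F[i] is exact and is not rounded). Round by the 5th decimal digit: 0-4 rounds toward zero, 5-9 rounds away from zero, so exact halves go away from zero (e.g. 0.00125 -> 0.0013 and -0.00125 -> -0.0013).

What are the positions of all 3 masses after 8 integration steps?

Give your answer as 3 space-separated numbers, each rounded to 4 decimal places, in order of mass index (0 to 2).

Step 0: x=[5.0000 9.0000 17.0000] v=[0.0000 0.0000 0.0000]
Step 1: x=[4.8750 9.5000 16.6250] v=[-0.5000 2.0000 -1.5000]
Step 2: x=[4.7188 10.3125 15.9844] v=[-0.6250 3.2500 -2.5625]
Step 3: x=[4.6719 11.1348 15.2598] v=[-0.1876 3.2891 -2.8985]
Step 4: x=[4.8489 11.6649 14.6446] v=[0.7079 2.1202 -2.4610]
Step 5: x=[5.2718 11.7154 14.2819] v=[1.6915 0.2021 -1.4509]
Step 6: x=[5.8412 11.2813 14.2234] v=[2.2774 -1.7365 -0.2342]
Step 7: x=[6.3604 10.5349 14.4221] v=[2.0769 -2.9855 0.7948]
Step 8: x=[6.6064 9.7526 14.7599] v=[0.9840 -3.1292 1.3512]

Answer: 6.6064 9.7526 14.7599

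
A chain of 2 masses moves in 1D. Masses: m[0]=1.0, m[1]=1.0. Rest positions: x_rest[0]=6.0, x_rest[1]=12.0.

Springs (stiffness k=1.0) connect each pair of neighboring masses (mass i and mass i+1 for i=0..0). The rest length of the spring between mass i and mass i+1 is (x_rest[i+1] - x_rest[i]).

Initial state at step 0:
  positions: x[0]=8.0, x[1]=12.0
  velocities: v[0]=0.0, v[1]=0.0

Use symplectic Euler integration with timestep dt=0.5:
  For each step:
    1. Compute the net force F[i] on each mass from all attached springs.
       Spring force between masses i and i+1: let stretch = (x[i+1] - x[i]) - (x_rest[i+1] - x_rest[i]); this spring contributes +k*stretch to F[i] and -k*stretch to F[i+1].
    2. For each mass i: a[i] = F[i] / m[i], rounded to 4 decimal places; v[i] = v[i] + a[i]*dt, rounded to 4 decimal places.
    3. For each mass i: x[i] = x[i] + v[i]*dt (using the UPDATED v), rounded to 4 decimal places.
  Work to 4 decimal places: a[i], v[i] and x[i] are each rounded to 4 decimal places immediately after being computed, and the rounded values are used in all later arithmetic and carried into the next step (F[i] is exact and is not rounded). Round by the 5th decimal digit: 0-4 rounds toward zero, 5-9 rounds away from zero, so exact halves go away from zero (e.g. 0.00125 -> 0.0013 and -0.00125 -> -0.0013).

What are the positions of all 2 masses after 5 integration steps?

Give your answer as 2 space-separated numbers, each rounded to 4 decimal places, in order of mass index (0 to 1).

Step 0: x=[8.0000 12.0000] v=[0.0000 0.0000]
Step 1: x=[7.5000 12.5000] v=[-1.0000 1.0000]
Step 2: x=[6.7500 13.2500] v=[-1.5000 1.5000]
Step 3: x=[6.1250 13.8750] v=[-1.2500 1.2500]
Step 4: x=[5.9375 14.0625] v=[-0.3750 0.3750]
Step 5: x=[6.2813 13.7188] v=[0.6875 -0.6875]

Answer: 6.2813 13.7188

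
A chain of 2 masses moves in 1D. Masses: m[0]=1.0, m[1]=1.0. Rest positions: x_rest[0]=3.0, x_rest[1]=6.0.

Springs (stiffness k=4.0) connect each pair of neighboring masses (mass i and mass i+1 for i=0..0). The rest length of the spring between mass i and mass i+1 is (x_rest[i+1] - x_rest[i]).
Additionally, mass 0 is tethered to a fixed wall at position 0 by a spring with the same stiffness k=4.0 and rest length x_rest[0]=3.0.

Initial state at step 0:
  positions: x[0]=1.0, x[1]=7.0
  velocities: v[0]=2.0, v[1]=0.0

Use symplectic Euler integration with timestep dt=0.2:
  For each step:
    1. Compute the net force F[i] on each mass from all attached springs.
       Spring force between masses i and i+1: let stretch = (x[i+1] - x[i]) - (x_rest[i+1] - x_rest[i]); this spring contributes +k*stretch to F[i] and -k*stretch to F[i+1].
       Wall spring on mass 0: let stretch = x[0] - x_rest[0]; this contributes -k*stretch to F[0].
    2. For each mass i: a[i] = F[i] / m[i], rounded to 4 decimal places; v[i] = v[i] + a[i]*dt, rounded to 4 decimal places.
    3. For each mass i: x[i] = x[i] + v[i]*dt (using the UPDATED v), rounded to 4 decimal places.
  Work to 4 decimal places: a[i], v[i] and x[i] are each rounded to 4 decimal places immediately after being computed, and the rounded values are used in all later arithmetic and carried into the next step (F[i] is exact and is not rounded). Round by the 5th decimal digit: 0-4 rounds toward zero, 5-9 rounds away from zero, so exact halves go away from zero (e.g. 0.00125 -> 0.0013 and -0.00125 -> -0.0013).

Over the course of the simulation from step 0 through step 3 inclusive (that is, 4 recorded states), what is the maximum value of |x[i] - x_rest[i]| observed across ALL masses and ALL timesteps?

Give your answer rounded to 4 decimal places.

Step 0: x=[1.0000 7.0000] v=[2.0000 0.0000]
Step 1: x=[2.2000 6.5200] v=[6.0000 -2.4000]
Step 2: x=[3.7392 5.8288] v=[7.6960 -3.4560]
Step 3: x=[5.0145 5.2833] v=[6.3763 -2.7277]
Max displacement = 2.0145

Answer: 2.0145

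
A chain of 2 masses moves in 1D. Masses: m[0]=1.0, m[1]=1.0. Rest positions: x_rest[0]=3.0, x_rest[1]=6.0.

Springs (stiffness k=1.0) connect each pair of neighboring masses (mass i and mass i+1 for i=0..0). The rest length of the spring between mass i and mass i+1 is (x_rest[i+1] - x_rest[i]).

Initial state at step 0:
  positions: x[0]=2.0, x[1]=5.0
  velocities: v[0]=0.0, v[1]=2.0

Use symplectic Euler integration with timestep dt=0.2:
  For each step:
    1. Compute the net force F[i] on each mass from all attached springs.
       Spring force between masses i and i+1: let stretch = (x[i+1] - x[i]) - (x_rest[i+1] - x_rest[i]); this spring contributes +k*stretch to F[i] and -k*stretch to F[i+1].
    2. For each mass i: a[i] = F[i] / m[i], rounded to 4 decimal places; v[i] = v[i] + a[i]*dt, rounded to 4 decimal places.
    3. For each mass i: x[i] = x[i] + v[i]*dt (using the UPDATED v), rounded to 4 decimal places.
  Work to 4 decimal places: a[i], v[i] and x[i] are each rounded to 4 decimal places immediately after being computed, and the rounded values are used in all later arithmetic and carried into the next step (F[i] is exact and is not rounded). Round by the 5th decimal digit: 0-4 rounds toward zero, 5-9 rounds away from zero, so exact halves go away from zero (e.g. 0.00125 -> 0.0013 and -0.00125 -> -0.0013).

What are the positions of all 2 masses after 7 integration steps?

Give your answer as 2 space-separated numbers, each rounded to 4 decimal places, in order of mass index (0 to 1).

Answer: 2.7465 7.0535

Derivation:
Step 0: x=[2.0000 5.0000] v=[0.0000 2.0000]
Step 1: x=[2.0000 5.4000] v=[0.0000 2.0000]
Step 2: x=[2.0160 5.7840] v=[0.0800 1.9200]
Step 3: x=[2.0627 6.1373] v=[0.2336 1.7664]
Step 4: x=[2.1524 6.4476] v=[0.4485 1.5515]
Step 5: x=[2.2939 6.7061] v=[0.7075 1.2925]
Step 6: x=[2.4919 6.9081] v=[0.9899 1.0101]
Step 7: x=[2.7465 7.0535] v=[1.2731 0.7269]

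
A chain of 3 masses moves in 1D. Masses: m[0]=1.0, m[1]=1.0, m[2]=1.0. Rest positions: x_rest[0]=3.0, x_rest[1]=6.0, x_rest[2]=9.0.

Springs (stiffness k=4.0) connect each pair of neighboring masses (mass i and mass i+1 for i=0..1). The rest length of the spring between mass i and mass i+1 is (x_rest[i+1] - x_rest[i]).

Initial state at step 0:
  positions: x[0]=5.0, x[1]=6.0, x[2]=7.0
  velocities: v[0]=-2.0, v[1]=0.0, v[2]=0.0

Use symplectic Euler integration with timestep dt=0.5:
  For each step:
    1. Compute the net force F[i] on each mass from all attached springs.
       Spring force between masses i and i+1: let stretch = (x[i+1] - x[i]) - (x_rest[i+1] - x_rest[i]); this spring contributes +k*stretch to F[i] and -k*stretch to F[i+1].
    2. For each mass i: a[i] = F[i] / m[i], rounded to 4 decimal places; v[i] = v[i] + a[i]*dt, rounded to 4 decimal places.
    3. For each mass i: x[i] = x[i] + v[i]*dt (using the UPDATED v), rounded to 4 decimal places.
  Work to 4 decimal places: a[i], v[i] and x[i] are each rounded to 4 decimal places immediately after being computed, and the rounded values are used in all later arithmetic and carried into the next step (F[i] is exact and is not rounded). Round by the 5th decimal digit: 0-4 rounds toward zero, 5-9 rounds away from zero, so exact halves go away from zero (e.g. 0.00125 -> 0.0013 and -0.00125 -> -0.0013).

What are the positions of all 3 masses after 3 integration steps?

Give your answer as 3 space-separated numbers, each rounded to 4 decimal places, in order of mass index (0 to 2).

Answer: 0.0000 5.0000 10.0000

Derivation:
Step 0: x=[5.0000 6.0000 7.0000] v=[-2.0000 0.0000 0.0000]
Step 1: x=[2.0000 6.0000 9.0000] v=[-6.0000 0.0000 4.0000]
Step 2: x=[0.0000 5.0000 11.0000] v=[-4.0000 -2.0000 4.0000]
Step 3: x=[0.0000 5.0000 10.0000] v=[0.0000 0.0000 -2.0000]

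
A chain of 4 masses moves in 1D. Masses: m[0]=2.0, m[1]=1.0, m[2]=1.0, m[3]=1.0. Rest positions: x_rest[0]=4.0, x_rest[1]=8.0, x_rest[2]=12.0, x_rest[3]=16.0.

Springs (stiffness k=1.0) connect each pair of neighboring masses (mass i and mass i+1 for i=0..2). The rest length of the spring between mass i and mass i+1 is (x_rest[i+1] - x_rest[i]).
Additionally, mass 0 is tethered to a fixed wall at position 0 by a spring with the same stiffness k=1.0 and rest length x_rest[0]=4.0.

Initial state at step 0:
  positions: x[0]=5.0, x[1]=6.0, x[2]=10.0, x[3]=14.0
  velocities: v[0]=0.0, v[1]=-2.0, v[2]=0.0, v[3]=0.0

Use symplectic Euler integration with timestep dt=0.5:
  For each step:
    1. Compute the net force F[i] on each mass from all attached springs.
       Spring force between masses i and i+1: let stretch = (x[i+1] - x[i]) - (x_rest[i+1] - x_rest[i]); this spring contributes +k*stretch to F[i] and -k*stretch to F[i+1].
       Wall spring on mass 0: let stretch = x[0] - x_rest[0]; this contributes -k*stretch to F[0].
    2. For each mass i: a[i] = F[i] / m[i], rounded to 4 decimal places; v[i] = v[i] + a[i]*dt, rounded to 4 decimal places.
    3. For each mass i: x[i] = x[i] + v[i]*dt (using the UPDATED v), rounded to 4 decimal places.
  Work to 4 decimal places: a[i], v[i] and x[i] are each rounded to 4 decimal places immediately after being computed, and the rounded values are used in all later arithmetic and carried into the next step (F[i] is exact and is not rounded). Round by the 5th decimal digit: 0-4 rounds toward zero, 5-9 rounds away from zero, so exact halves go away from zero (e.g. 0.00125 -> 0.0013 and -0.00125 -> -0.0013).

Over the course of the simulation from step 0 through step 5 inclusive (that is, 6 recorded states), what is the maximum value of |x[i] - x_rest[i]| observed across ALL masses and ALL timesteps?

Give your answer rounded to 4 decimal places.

Answer: 2.5302

Derivation:
Step 0: x=[5.0000 6.0000 10.0000 14.0000] v=[0.0000 -2.0000 0.0000 0.0000]
Step 1: x=[4.5000 5.7500 10.0000 14.0000] v=[-1.0000 -0.5000 0.0000 0.0000]
Step 2: x=[3.5938 6.2500 9.9375 14.0000] v=[-1.8125 1.0000 -0.1250 0.0000]
Step 3: x=[2.5704 7.0079 9.9688 13.9844] v=[-2.0469 1.5157 0.0625 -0.0313]
Step 4: x=[1.7804 7.3966 10.2638 13.9649] v=[-1.5801 0.7774 0.5899 -0.0391]
Step 5: x=[1.4698 7.0981 10.7673 14.0201] v=[-0.6212 -0.5971 1.0069 0.1104]
Max displacement = 2.5302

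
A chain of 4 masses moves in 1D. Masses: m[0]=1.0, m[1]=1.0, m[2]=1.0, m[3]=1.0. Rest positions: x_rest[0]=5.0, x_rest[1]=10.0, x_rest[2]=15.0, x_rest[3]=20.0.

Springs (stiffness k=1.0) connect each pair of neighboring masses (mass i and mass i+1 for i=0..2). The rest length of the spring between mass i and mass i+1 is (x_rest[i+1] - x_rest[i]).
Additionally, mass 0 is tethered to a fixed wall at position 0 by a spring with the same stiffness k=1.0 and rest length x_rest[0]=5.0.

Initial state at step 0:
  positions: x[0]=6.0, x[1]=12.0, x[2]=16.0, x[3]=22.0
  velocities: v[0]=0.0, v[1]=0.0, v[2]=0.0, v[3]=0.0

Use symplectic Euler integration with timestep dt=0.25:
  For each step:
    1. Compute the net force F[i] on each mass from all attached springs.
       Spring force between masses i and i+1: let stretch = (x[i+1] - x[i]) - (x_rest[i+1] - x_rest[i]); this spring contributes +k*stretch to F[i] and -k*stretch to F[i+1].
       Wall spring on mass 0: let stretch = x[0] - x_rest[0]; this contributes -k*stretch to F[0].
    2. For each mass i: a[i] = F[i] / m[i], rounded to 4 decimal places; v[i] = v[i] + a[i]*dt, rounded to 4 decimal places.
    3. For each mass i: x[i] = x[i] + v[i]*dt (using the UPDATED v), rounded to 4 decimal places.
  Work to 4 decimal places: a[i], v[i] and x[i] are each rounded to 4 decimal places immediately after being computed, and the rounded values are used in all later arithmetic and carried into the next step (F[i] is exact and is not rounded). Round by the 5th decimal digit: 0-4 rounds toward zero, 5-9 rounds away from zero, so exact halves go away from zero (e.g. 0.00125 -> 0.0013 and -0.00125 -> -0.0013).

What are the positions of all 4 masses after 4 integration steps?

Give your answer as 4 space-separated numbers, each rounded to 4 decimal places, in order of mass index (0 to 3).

Answer: 5.8993 11.0668 16.8780 21.5343

Derivation:
Step 0: x=[6.0000 12.0000 16.0000 22.0000] v=[0.0000 0.0000 0.0000 0.0000]
Step 1: x=[6.0000 11.8750 16.1250 21.9375] v=[0.0000 -0.5000 0.5000 -0.2500]
Step 2: x=[5.9922 11.6484 16.3477 21.8242] v=[-0.0313 -0.9063 0.8906 -0.4531]
Step 3: x=[5.9634 11.3620 16.6189 21.6812] v=[-0.1153 -1.1455 1.0849 -0.5722]
Step 4: x=[5.8993 11.0668 16.8780 21.5343] v=[-0.2565 -1.1809 1.0363 -0.5878]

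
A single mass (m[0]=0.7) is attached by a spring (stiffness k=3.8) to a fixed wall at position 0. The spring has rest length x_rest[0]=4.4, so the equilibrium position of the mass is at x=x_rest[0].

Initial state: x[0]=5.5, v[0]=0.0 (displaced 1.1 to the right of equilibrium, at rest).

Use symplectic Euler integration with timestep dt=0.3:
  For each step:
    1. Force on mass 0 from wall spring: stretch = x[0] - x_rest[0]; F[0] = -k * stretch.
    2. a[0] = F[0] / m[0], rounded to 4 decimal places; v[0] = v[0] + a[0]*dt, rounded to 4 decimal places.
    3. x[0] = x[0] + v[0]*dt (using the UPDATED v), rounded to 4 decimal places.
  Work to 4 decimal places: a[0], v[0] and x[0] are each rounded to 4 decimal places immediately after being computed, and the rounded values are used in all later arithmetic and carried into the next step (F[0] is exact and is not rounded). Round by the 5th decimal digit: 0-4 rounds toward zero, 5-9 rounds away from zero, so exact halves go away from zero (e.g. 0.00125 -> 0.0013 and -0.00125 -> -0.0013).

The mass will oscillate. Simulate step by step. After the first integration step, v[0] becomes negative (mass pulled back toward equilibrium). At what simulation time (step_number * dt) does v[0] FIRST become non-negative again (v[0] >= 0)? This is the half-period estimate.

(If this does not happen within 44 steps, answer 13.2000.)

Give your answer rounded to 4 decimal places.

Step 0: x=[5.5000] v=[0.0000]
Step 1: x=[4.9626] v=[-1.7914]
Step 2: x=[4.1503] v=[-2.7076]
Step 3: x=[3.4600] v=[-2.3010]
Step 4: x=[3.2290] v=[-0.7701]
Step 5: x=[3.5701] v=[1.1370]
First v>=0 after going negative at step 5, time=1.5000

Answer: 1.5000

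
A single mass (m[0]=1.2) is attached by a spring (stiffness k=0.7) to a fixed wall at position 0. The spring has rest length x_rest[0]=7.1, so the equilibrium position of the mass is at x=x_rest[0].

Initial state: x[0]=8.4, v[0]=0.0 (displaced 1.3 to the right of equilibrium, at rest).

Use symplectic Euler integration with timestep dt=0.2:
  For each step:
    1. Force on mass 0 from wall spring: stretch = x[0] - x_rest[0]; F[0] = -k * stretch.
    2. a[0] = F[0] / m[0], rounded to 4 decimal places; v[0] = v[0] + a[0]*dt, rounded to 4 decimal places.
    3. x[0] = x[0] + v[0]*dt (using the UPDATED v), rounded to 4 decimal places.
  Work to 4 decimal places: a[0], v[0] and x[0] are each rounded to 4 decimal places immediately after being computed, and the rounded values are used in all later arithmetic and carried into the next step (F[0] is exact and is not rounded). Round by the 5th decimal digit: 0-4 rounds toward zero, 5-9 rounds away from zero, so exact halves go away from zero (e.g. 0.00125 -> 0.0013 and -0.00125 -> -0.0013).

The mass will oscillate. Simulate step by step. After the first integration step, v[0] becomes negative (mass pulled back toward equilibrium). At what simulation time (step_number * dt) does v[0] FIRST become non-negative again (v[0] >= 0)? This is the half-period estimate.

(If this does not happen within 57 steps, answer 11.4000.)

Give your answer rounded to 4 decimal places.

Answer: 4.2000

Derivation:
Step 0: x=[8.4000] v=[0.0000]
Step 1: x=[8.3697] v=[-0.1517]
Step 2: x=[8.3097] v=[-0.2998]
Step 3: x=[8.2215] v=[-0.4409]
Step 4: x=[8.1072] v=[-0.5717]
Step 5: x=[7.9694] v=[-0.6892]
Step 6: x=[7.8113] v=[-0.7906]
Step 7: x=[7.6366] v=[-0.8736]
Step 8: x=[7.4494] v=[-0.9362]
Step 9: x=[7.2540] v=[-0.9770]
Step 10: x=[7.0550] v=[-0.9950]
Step 11: x=[6.8571] v=[-0.9897]
Step 12: x=[6.6648] v=[-0.9614]
Step 13: x=[6.4827] v=[-0.9106]
Step 14: x=[6.3150] v=[-0.8386]
Step 15: x=[6.1656] v=[-0.7470]
Step 16: x=[6.0380] v=[-0.6380]
Step 17: x=[5.9352] v=[-0.5141]
Step 18: x=[5.8596] v=[-0.3782]
Step 19: x=[5.8129] v=[-0.2335]
Step 20: x=[5.7962] v=[-0.0833]
Step 21: x=[5.8100] v=[0.0688]
First v>=0 after going negative at step 21, time=4.2000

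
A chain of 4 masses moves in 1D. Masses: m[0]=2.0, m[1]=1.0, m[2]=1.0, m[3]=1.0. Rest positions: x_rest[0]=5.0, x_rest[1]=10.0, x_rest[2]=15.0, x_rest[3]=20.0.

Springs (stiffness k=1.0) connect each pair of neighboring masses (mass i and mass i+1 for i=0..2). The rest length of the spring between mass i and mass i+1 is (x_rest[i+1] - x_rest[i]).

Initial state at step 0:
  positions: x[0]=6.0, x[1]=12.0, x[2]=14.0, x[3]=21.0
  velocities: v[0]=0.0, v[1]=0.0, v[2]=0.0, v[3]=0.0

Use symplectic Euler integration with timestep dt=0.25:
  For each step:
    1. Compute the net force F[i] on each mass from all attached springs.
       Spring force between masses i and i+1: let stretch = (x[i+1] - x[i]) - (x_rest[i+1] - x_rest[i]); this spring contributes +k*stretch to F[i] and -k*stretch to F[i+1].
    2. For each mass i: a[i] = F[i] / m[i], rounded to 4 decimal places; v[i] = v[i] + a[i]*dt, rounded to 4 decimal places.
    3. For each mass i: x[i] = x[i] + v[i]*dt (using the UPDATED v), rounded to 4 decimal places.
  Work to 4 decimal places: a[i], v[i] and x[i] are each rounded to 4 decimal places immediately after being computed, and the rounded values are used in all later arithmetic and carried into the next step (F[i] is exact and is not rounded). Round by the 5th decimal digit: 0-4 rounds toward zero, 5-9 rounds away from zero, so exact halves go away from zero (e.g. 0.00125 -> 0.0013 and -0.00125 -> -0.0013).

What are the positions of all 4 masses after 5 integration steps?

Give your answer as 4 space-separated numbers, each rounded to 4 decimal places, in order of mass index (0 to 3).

Step 0: x=[6.0000 12.0000 14.0000 21.0000] v=[0.0000 0.0000 0.0000 0.0000]
Step 1: x=[6.0313 11.7500 14.3125 20.8750] v=[0.1250 -1.0000 1.2500 -0.5000]
Step 2: x=[6.0850 11.3027 14.8750 20.6524] v=[0.2149 -1.7891 2.2500 -0.8906]
Step 3: x=[6.1455 10.7526 15.5753 20.3812] v=[0.2421 -2.2005 2.8013 -1.0850]
Step 4: x=[6.1938 10.2160 16.2746 20.1221] v=[0.1930 -2.1466 2.7971 -1.0365]
Step 5: x=[6.2115 9.8066 16.8357 19.9350] v=[0.0708 -1.6375 2.2443 -0.7484]

Answer: 6.2115 9.8066 16.8357 19.9350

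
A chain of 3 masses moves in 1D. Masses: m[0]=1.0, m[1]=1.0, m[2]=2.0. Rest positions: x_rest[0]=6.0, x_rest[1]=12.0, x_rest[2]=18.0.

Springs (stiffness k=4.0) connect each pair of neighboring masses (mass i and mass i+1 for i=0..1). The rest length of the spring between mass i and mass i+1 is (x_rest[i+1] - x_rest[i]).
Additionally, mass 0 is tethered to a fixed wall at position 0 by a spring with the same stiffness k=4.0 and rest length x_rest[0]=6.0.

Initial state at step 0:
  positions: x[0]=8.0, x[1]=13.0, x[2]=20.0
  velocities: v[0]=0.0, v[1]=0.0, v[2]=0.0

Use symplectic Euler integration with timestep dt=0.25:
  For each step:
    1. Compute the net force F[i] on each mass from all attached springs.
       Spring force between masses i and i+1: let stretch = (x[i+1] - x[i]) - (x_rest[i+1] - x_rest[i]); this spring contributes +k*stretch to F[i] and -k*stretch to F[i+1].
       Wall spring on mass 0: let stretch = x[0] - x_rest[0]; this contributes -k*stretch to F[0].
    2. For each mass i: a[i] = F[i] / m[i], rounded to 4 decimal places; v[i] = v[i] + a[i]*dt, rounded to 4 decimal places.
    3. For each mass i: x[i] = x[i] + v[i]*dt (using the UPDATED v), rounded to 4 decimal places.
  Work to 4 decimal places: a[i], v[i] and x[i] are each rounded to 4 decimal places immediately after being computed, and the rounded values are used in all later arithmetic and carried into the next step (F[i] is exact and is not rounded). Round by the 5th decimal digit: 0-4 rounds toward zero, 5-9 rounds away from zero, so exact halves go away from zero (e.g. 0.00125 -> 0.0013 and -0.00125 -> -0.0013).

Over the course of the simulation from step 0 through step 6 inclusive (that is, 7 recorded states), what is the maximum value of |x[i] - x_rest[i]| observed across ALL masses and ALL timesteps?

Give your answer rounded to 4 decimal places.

Answer: 2.0352

Derivation:
Step 0: x=[8.0000 13.0000 20.0000] v=[0.0000 0.0000 0.0000]
Step 1: x=[7.2500 13.5000 19.8750] v=[-3.0000 2.0000 -0.5000]
Step 2: x=[6.2500 14.0313 19.7031] v=[-4.0000 2.1250 -0.6875]
Step 3: x=[5.6328 14.0352 19.5723] v=[-2.4687 0.0155 -0.5234]
Step 4: x=[5.7080 13.3228 19.4993] v=[0.3009 -2.8498 -0.2920]
Step 5: x=[6.2599 12.2508 19.4042] v=[2.2077 -4.2881 -0.3803]
Step 6: x=[6.7446 11.4694 19.1650] v=[1.9387 -3.1256 -0.9570]
Max displacement = 2.0352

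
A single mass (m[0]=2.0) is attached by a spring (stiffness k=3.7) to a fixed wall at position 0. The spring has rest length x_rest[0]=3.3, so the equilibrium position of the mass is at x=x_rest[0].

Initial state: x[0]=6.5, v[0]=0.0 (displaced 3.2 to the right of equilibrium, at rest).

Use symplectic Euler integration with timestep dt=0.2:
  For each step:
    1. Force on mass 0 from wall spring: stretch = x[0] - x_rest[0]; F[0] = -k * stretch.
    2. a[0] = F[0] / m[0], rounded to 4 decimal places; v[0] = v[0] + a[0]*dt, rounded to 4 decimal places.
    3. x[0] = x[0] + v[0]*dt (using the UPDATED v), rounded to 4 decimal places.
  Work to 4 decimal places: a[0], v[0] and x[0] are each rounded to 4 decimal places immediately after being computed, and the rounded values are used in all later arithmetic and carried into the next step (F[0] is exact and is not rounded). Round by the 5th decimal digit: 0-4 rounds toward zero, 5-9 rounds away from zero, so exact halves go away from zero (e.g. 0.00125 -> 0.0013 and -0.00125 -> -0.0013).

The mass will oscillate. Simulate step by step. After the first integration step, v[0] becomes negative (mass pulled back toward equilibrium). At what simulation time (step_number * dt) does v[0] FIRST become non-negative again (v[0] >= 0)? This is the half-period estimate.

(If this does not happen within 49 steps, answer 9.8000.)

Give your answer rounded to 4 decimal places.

Step 0: x=[6.5000] v=[0.0000]
Step 1: x=[6.2632] v=[-1.1840]
Step 2: x=[5.8071] v=[-2.2804]
Step 3: x=[5.1655] v=[-3.2080]
Step 4: x=[4.3859] v=[-3.8982]
Step 5: x=[3.5259] v=[-4.3000]
Step 6: x=[2.6492] v=[-4.3836]
Step 7: x=[1.8206] v=[-4.1428]
Step 8: x=[1.1015] v=[-3.5954]
Step 9: x=[0.5451] v=[-2.7820]
Step 10: x=[0.1926] v=[-1.7627]
Step 11: x=[0.0700] v=[-0.6130]
Step 12: x=[0.1864] v=[0.5821]
First v>=0 after going negative at step 12, time=2.4000

Answer: 2.4000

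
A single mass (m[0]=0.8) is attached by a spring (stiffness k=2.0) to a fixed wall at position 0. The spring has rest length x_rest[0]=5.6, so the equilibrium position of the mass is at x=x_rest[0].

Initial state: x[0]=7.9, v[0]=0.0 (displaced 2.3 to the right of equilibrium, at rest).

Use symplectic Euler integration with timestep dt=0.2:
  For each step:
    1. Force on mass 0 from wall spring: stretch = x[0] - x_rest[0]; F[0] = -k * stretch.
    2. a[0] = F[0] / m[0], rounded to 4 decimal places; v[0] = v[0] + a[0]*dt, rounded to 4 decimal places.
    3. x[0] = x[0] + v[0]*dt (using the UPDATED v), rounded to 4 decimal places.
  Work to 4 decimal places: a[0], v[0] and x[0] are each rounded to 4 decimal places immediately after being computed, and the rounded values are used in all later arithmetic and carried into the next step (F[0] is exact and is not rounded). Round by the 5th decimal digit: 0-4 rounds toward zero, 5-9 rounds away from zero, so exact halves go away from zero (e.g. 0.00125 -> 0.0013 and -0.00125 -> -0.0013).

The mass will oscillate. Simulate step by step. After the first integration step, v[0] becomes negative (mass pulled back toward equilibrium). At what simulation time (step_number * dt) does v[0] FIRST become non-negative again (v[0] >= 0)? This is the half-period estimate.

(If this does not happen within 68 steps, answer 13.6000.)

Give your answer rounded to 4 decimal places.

Step 0: x=[7.9000] v=[0.0000]
Step 1: x=[7.6700] v=[-1.1500]
Step 2: x=[7.2330] v=[-2.1850]
Step 3: x=[6.6327] v=[-3.0015]
Step 4: x=[5.9291] v=[-3.5179]
Step 5: x=[5.1926] v=[-3.6825]
Step 6: x=[4.4968] v=[-3.4788]
Step 7: x=[3.9114] v=[-2.9272]
Step 8: x=[3.4948] v=[-2.0829]
Step 9: x=[3.2887] v=[-1.0303]
Step 10: x=[3.3138] v=[0.1254]
First v>=0 after going negative at step 10, time=2.0000

Answer: 2.0000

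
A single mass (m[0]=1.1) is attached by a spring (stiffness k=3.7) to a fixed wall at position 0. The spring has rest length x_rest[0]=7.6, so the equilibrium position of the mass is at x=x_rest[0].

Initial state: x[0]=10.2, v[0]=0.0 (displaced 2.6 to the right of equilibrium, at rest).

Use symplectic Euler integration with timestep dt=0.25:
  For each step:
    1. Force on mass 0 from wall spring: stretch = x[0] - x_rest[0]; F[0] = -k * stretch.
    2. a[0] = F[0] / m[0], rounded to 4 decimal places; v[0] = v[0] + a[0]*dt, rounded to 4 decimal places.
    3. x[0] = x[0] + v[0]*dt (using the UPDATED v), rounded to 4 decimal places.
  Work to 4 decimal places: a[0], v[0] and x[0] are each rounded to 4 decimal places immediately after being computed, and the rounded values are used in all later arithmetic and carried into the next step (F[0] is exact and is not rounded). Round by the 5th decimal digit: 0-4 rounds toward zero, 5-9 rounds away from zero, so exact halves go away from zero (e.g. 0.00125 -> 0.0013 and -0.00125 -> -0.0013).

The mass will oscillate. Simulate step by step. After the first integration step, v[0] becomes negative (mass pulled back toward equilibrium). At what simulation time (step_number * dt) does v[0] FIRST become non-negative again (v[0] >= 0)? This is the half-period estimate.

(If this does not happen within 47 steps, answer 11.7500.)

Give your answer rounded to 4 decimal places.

Answer: 1.7500

Derivation:
Step 0: x=[10.2000] v=[0.0000]
Step 1: x=[9.6534] v=[-2.1864]
Step 2: x=[8.6751] v=[-3.9131]
Step 3: x=[7.4708] v=[-4.8172]
Step 4: x=[6.2937] v=[-4.7086]
Step 5: x=[5.3912] v=[-3.6101]
Step 6: x=[4.9530] v=[-1.7527]
Step 7: x=[5.0713] v=[0.4732]
First v>=0 after going negative at step 7, time=1.7500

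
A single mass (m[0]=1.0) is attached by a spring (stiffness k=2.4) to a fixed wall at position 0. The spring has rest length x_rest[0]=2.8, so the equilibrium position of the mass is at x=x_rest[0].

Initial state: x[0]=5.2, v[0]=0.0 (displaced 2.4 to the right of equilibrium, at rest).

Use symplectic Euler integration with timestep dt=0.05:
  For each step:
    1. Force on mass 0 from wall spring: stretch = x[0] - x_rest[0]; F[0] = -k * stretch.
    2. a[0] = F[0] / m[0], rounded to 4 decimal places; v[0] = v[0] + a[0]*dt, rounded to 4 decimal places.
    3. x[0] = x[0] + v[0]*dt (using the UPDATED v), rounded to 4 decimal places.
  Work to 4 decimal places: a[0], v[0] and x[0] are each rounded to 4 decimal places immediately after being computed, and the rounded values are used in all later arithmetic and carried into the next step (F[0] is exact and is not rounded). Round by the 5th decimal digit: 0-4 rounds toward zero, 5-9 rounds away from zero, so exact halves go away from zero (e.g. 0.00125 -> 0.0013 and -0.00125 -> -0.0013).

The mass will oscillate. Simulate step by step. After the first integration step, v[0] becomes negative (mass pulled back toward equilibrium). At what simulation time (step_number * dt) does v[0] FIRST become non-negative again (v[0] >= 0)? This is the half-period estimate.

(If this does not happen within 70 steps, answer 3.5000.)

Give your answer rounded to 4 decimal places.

Answer: 2.0500

Derivation:
Step 0: x=[5.2000] v=[0.0000]
Step 1: x=[5.1856] v=[-0.2880]
Step 2: x=[5.1569] v=[-0.5743]
Step 3: x=[5.1140] v=[-0.8571]
Step 4: x=[5.0573] v=[-1.1348]
Step 5: x=[4.9870] v=[-1.4057]
Step 6: x=[4.9036] v=[-1.6681]
Step 7: x=[4.8076] v=[-1.9205]
Step 8: x=[4.6995] v=[-2.1614]
Step 9: x=[4.5800] v=[-2.3893]
Step 10: x=[4.4499] v=[-2.6029]
Step 11: x=[4.3099] v=[-2.8009]
Step 12: x=[4.1608] v=[-2.9821]
Step 13: x=[4.0035] v=[-3.1454]
Step 14: x=[3.8390] v=[-3.2898]
Step 15: x=[3.6683] v=[-3.4145]
Step 16: x=[3.4924] v=[-3.5187]
Step 17: x=[3.3123] v=[-3.6018]
Step 18: x=[3.1291] v=[-3.6633]
Step 19: x=[2.9440] v=[-3.7028]
Step 20: x=[2.7580] v=[-3.7201]
Step 21: x=[2.5722] v=[-3.7151]
Step 22: x=[2.3878] v=[-3.6878]
Step 23: x=[2.2059] v=[-3.6383]
Step 24: x=[2.0276] v=[-3.5670]
Step 25: x=[1.8539] v=[-3.4743]
Step 26: x=[1.6859] v=[-3.3608]
Step 27: x=[1.5245] v=[-3.2271]
Step 28: x=[1.3708] v=[-3.0740]
Step 29: x=[1.2257] v=[-2.9025]
Step 30: x=[1.0900] v=[-2.7136]
Step 31: x=[0.9646] v=[-2.5084]
Step 32: x=[0.8502] v=[-2.2882]
Step 33: x=[0.7475] v=[-2.0542]
Step 34: x=[0.6571] v=[-1.8079]
Step 35: x=[0.5796] v=[-1.5508]
Step 36: x=[0.5154] v=[-1.2844]
Step 37: x=[0.4649] v=[-1.0103]
Step 38: x=[0.4284] v=[-0.7301]
Step 39: x=[0.4061] v=[-0.4455]
Step 40: x=[0.3982] v=[-0.1582]
Step 41: x=[0.4047] v=[0.1300]
First v>=0 after going negative at step 41, time=2.0500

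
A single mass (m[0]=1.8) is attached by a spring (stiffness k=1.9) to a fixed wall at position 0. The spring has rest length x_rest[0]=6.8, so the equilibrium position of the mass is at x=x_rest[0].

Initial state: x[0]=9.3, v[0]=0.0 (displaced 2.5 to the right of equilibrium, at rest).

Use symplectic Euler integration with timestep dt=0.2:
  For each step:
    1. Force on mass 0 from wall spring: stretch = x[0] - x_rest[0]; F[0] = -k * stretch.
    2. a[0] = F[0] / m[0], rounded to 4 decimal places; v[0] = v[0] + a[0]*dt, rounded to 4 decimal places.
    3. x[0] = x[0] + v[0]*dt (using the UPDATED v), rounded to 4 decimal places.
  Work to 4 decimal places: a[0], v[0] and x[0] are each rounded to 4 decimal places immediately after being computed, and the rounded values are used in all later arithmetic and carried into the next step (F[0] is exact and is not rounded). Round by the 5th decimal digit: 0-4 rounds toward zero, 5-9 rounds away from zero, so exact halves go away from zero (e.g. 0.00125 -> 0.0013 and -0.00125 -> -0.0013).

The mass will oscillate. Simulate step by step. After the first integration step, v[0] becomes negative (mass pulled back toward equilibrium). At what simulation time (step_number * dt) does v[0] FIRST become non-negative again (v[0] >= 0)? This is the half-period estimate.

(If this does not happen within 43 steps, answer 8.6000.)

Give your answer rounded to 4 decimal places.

Answer: 3.2000

Derivation:
Step 0: x=[9.3000] v=[0.0000]
Step 1: x=[9.1944] v=[-0.5278]
Step 2: x=[8.9877] v=[-1.0333]
Step 3: x=[8.6887] v=[-1.4951]
Step 4: x=[8.3099] v=[-1.8938]
Step 5: x=[7.8674] v=[-2.2126]
Step 6: x=[7.3798] v=[-2.4379]
Step 7: x=[6.8677] v=[-2.5603]
Step 8: x=[6.3528] v=[-2.5746]
Step 9: x=[5.8568] v=[-2.4802]
Step 10: x=[5.4006] v=[-2.2811]
Step 11: x=[5.0035] v=[-1.9857]
Step 12: x=[4.6822] v=[-1.6064]
Step 13: x=[4.4503] v=[-1.1593]
Step 14: x=[4.3176] v=[-0.6633]
Step 15: x=[4.2898] v=[-0.1392]
Step 16: x=[4.3679] v=[0.3907]
First v>=0 after going negative at step 16, time=3.2000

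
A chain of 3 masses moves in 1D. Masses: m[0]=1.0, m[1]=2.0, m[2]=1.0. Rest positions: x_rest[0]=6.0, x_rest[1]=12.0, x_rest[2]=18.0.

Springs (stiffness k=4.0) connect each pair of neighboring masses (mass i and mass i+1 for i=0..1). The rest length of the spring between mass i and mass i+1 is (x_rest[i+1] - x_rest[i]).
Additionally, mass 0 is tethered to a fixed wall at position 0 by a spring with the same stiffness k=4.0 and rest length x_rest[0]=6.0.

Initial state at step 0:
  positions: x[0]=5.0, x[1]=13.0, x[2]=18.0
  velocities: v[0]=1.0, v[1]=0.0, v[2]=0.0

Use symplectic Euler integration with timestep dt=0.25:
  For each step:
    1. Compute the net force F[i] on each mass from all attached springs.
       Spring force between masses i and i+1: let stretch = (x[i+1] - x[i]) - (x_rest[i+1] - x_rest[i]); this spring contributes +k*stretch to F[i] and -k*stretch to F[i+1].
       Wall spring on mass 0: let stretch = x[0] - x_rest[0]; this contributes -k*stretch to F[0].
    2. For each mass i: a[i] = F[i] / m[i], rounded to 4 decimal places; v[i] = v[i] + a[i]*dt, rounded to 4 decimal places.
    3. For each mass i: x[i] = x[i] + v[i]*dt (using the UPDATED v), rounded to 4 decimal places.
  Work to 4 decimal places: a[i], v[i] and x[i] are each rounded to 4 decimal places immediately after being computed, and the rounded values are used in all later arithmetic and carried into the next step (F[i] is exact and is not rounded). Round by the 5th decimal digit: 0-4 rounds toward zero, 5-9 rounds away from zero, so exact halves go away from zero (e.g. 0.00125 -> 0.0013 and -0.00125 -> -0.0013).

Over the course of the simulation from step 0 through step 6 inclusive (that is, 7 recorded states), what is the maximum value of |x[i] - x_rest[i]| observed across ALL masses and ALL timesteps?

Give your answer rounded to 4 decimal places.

Step 0: x=[5.0000 13.0000 18.0000] v=[1.0000 0.0000 0.0000]
Step 1: x=[6.0000 12.6250 18.2500] v=[4.0000 -1.5000 1.0000]
Step 2: x=[7.1563 12.1250 18.5938] v=[4.6250 -2.0000 1.3750]
Step 3: x=[7.7657 11.8125 18.8204] v=[2.4374 -1.2500 0.9062]
Step 4: x=[7.4453 11.8702 18.7950] v=[-1.2815 0.2306 -0.1017]
Step 5: x=[6.3698 12.2404 18.5384] v=[-4.3019 1.4806 -1.0265]
Step 6: x=[5.1695 12.6640 18.2073] v=[-4.8011 1.6943 -1.3245]
Max displacement = 1.7657

Answer: 1.7657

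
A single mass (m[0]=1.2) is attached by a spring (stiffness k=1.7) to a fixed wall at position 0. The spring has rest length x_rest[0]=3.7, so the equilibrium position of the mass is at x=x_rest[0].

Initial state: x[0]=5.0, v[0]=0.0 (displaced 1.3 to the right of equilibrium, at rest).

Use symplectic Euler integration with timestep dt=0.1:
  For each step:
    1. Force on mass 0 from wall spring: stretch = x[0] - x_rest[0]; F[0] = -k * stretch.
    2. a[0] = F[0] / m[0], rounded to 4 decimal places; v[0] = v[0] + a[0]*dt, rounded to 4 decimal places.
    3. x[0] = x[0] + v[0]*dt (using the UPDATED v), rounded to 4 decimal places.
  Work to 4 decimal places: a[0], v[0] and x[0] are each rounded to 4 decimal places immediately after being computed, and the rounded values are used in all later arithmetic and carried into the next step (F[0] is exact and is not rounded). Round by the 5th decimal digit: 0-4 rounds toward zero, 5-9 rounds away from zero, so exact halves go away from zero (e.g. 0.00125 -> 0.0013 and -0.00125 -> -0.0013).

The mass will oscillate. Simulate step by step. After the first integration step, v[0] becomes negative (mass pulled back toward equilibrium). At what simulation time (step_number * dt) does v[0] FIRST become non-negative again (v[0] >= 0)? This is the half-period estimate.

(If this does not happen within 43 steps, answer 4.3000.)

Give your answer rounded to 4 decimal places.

Step 0: x=[5.0000] v=[0.0000]
Step 1: x=[4.9816] v=[-0.1842]
Step 2: x=[4.9450] v=[-0.3658]
Step 3: x=[4.8908] v=[-0.5422]
Step 4: x=[4.8197] v=[-0.7109]
Step 5: x=[4.7328] v=[-0.8695]
Step 6: x=[4.6312] v=[-1.0158]
Step 7: x=[4.5164] v=[-1.1477]
Step 8: x=[4.3901] v=[-1.2634]
Step 9: x=[4.2540] v=[-1.3612]
Step 10: x=[4.1100] v=[-1.4397]
Step 11: x=[3.9602] v=[-1.4978]
Step 12: x=[3.8067] v=[-1.5347]
Step 13: x=[3.6517] v=[-1.5498]
Step 14: x=[3.4974] v=[-1.5430]
Step 15: x=[3.3460] v=[-1.5143]
Step 16: x=[3.1996] v=[-1.4642]
Step 17: x=[3.0603] v=[-1.3933]
Step 18: x=[2.9300] v=[-1.3027]
Step 19: x=[2.8106] v=[-1.1936]
Step 20: x=[2.7038] v=[-1.0676]
Step 21: x=[2.6112] v=[-0.9265]
Step 22: x=[2.5340] v=[-0.7723]
Step 23: x=[2.4733] v=[-0.6071]
Step 24: x=[2.4300] v=[-0.4333]
Step 25: x=[2.4047] v=[-0.2534]
Step 26: x=[2.3977] v=[-0.0699]
Step 27: x=[2.4092] v=[0.1146]
First v>=0 after going negative at step 27, time=2.7000

Answer: 2.7000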